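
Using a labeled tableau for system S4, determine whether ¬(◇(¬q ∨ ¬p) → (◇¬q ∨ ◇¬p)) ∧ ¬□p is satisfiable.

Unsatisfiable (every branch closes)

1. ¬(◇(¬q ∨ ¬p) → (◇¬q ∨ ◇¬p)) ∧ ¬□p, w0
2. ¬(◇(¬q ∨ ¬p) → (◇¬q ∨ ◇¬p)), w0   [∧-rule on 1]
3. ¬□p, w0   [∧-rule on 1]
4. ◇(¬q ∨ ¬p), w0   [¬→-rule on 2]
5. ¬(◇¬q ∨ ◇¬p), w0   [¬→-rule on 2]
6. ¬◇¬q, w0   [¬∨-rule on 5]
7. ¬◇¬p, w0   [¬∨-rule on 5]
8. q, w0   [¬◇-rule on 6 via w0Rw0]
9. p, w0   [¬◇-rule on 7 via w0Rw0]
10. ¬p, w1   [¬□-rule on 3: fresh world w1, w0Rw1]
11. q, w1   [¬◇-rule on 6 via w0Rw1]
12. p, w1   [¬◇-rule on 7 via w0Rw1]
Accessibility: w0Rw0, w0Rw1, w1Rw1
Branch closes: p and ¬p both at w1.
(One branch shown.) All branches close.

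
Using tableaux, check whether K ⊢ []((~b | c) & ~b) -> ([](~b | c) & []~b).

Tableau for the negation ~([]((~b | c) & ~b) -> ([](~b | c) & []~b)):
1. ~([]((~b | c) & ~b) -> ([](~b | c) & []~b)), 0
2. []((~b | c) & ~b), 0   [~->-rule on 1]
3. ~([](~b | c) & []~b), 0   [~->-rule on 1]
4. ~[](~b | c), 0   [~&-rule on 3 (branches; this branch)]
5. ~(~b | c), 1   [~[]-rule on 4: fresh world 1, 0R1]
6. b, 1   [~|-rule on 5]
7. ~c, 1   [~|-rule on 5]
8. (~b | c) & ~b, 1   [[]-rule on 2 via 0R1]
9. ~b | c, 1   [&-rule on 8]
10. ~b, 1   [&-rule on 8]
Accessibility: 0R1
Branch closes: b and ~b both at 1.
Every branch of the negation's tableau closes; the branch above is one of them.

Valid in K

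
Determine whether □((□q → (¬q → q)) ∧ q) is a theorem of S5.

Tableau for the negation ¬□((□q → (¬q → q)) ∧ q):
1. ¬□((□q → (¬q → q)) ∧ q), u
2. ¬((□q → (¬q → q)) ∧ q), v
3. ¬q, v
Accessibility: uRu, uRv, vRu, vRv
The negation has an open branch (countermodel exists).

Not valid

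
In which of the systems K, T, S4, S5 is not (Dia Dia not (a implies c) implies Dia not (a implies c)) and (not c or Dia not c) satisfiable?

S4-tableau for the formula:
1. not (Dia Dia not (a implies c) implies Dia not (a implies c)) and (not c or Dia not c), u
2. not (Dia Dia not (a implies c) implies Dia not (a implies c)), u   [and-rule on 1]
3. not c or Dia not c, u   [and-rule on 1]
4. Dia Dia not (a implies c), u   [neg-implies-rule on 2]
5. not Dia not (a implies c), u   [neg-implies-rule on 2]
6. a implies c, u   [neg-Dia-rule on 5 via uRu]
7. Dia not c, u   [or-rule on 3 (branches; this branch)]
8. c, u   [implies-rule on 6 (branches; this branch)]
9. Dia not (a implies c), v   [Dia-rule on 4: fresh world v, uRv]
10. a implies c, v   [neg-Dia-rule on 5 via uRv]
11. c, v   [implies-rule on 10 (branches; this branch)]
12. not c, w   [Dia-rule on 7: fresh world w, uRw]
13. a implies c, w   [neg-Dia-rule on 5 via uRw]
14. not a, w   [implies-rule on 13 (branches; this branch)]
15. not (a implies c), x   [Dia-rule on 9: fresh world x, vRx]
16. a, x   [neg-implies-rule on 15]
17. not c, x   [neg-implies-rule on 15]
18. a implies c, x   [neg-Dia-rule on 5 via uRx]
19. c, x   [implies-rule on 18 (branches; this branch)]
Accessibility: uRu, uRv, uRw, uRx, vRv, vRx, wRw, xRx
Branch closes: c and not c both at x.
Every branch closes (one shown): unsatisfiable in S4, hence also in S5 (every S5-frame is an S4-frame).
T-tableau for the formula:
1. not (Dia Dia not (a implies c) implies Dia not (a implies c)) and (not c or Dia not c), u
2. not (Dia Dia not (a implies c) implies Dia not (a implies c)), u   [and-rule on 1]
3. not c or Dia not c, u   [and-rule on 1]
4. Dia Dia not (a implies c), u   [neg-implies-rule on 2]
5. not Dia not (a implies c), u   [neg-implies-rule on 2]
6. a implies c, u   [neg-Dia-rule on 5 via uRu]
7. Dia not c, u   [or-rule on 3 (branches; this branch)]
8. c, u   [implies-rule on 6 (branches; this branch)]
9. Dia not (a implies c), v   [Dia-rule on 4: fresh world v, uRv]
10. a implies c, v   [neg-Dia-rule on 5 via uRv]
11. c, v   [implies-rule on 10 (branches; this branch)]
12. not c, w   [Dia-rule on 7: fresh world w, uRw]
13. a implies c, w   [neg-Dia-rule on 5 via uRw]
14. not a, w   [implies-rule on 13 (branches; this branch)]
15. not (a implies c), x   [Dia-rule on 9: fresh world x, vRx]
16. a, x   [neg-implies-rule on 15]
17. not c, x   [neg-implies-rule on 15]
Accessibility: uRu, uRv, uRw, vRv, vRx, wRw, xRx
Complete open branch: satisfiable in T, hence also in K (this T-model is also a K-model).

K, T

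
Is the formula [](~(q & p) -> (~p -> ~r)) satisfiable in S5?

Yes, satisfiable

1. [](~(q & p) -> (~p -> ~r)), w0
2. ~(q & p) -> (~p -> ~r), w0   [[]-rule on 1 via w0Rw0]
3. ~p -> ~r, w0   [->-rule on 2 (branches; this branch)]
4. ~r, w0   [->-rule on 3 (branches; this branch)]
Accessibility: w0Rw0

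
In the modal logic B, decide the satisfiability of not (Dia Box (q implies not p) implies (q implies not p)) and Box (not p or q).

Unsatisfiable

1. not (Dia Box (q implies not p) implies (q implies not p)) and Box (not p or q), w0
2. not (Dia Box (q implies not p) implies (q implies not p)), w0
3. Box (not p or q), w0
4. Dia Box (q implies not p), w0
5. not (q implies not p), w0
6. q, w0
7. p, w0
8. not p or q, w0
9. Box (q implies not p), w1
10. not p or q, w1
11. q implies not p, w0
12. q implies not p, w1
13. q, w1
14. not p, w0
Accessibility: w0Rw0, w0Rw1, w1Rw0, w1Rw1
Branch closes: p and not p both at w0.
Every branch closes; the branch above is one of them.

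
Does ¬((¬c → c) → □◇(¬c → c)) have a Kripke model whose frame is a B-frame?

1. ¬((¬c → c) → □◇(¬c → c)), w0
2. ¬c → c, w0
3. ¬□◇(¬c → c), w0
4. c, w0
5. ¬◇(¬c → c), w1
6. ¬(¬c → c), w0
7. ¬c, w0
Accessibility: w0Rw0, w0Rw1, w1Rw0, w1Rw1
Branch closes: c and ¬c both at w0.
(One branch shown.) All branches close.

No, unsatisfiable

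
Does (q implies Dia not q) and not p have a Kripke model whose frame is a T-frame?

Satisfiable

1. (q implies Dia not q) and not p, u
2. q implies Dia not q, u
3. not p, u
4. Dia not q, u
5. not q, v
Accessibility: uRu, uRv, vRv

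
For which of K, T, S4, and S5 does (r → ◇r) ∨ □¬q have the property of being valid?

T, S4, S5

K-tableau for the negation ¬((r → ◇r) ∨ □¬q):
1. ¬((r → ◇r) ∨ □¬q), 0
2. ¬(r → ◇r), 0
3. ¬□¬q, 0
4. r, 0
5. ¬◇r, 0
6. q, 1
7. ¬r, 1
Accessibility: 0R1
Complete open branch: countermodel on a K-frame, so not valid in K.
T-tableau for the negation ¬((r → ◇r) ∨ □¬q):
1. ¬((r → ◇r) ∨ □¬q), 0
2. ¬(r → ◇r), 0
3. ¬□¬q, 0
4. r, 0
5. ¬◇r, 0
6. ¬r, 0
Accessibility: 0R0
Branch closes: r and ¬r both at 0.
Every branch closes (one shown): valid in T, hence also in S4, S5 (every theorem of T is a theorem of S4 and S5).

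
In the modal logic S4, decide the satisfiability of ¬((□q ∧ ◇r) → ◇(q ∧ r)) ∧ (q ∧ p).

1. ¬((□q ∧ ◇r) → ◇(q ∧ r)) ∧ (q ∧ p), w0
2. ¬((□q ∧ ◇r) → ◇(q ∧ r)), w0
3. q ∧ p, w0
4. □q ∧ ◇r, w0
5. ¬◇(q ∧ r), w0
6. q, w0
7. p, w0
8. □q, w0
9. ◇r, w0
10. ¬(q ∧ r), w0
11. ¬r, w0
12. r, w1
13. ¬(q ∧ r), w1
14. q, w1
15. ¬r, w1
Accessibility: w0Rw0, w0Rw1, w1Rw1
Branch closes: r and ¬r both at w1.
All branches of the tableau close; one closing branch shown above.

No, unsatisfiable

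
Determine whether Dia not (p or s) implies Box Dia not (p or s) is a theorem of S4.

Tableau for the negation not (Dia not (p or s) implies Box Dia not (p or s)):
1. not (Dia not (p or s) implies Box Dia not (p or s)), u
2. Dia not (p or s), u
3. not Box Dia not (p or s), u
4. not (p or s), v
5. not p, v
6. not s, v
7. not Dia not (p or s), w
8. p or s, w
9. s, w
Accessibility: uRu, uRv, uRw, vRv, wRw
The negation has an open branch (countermodel exists).

Not valid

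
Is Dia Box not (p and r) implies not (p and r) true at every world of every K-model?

Tableau for the negation not (Dia Box not (p and r) implies not (p and r)):
1. not (Dia Box not (p and r) implies not (p and r)), 0
2. Dia Box not (p and r), 0
3. p and r, 0
4. p, 0
5. r, 0
6. Box not (p and r), 1
Accessibility: 0R1
The negation has an open branch (countermodel exists).

No, not valid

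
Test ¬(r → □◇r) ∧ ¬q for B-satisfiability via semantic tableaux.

1. ¬(r → □◇r) ∧ ¬q, w0
2. ¬(r → □◇r), w0
3. ¬q, w0
4. r, w0
5. ¬□◇r, w0
6. ¬◇r, w1
7. ¬r, w0
Accessibility: w0Rw0, w0Rw1, w1Rw0, w1Rw1
Branch closes: r and ¬r both at w0.
Every branch closes; the branch above is one of them.

No, unsatisfiable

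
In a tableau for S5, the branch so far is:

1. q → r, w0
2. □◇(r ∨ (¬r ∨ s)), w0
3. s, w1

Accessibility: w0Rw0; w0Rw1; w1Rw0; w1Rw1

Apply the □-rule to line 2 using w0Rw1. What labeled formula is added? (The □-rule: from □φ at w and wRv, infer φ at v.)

◇(r ∨ (¬r ∨ s)), w1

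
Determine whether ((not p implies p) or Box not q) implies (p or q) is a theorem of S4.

Invalid (countermodel exists)

Tableau for the negation not (((not p implies p) or Box not q) implies (p or q)):
1. not (((not p implies p) or Box not q) implies (p or q)), 0
2. (not p implies p) or Box not q, 0   [neg-implies-rule on 1]
3. not (p or q), 0   [neg-implies-rule on 1]
4. not p, 0   [neg-or-rule on 3]
5. not q, 0   [neg-or-rule on 3]
6. Box not q, 0   [or-rule on 2 (branches; this branch)]
Accessibility: 0R0
The negation has an open branch (countermodel exists).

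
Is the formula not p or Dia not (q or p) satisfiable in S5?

1. not p or Dia not (q or p), 0
2. Dia not (q or p), 0   [or-rule on 1 (branches; this branch)]
3. not (q or p), 1   [Dia-rule on 2: fresh world 1, 0R1]
4. not q, 1   [neg-or-rule on 3]
5. not p, 1   [neg-or-rule on 3]
Accessibility: 0R0, 0R1, 1R0, 1R1

Yes, satisfiable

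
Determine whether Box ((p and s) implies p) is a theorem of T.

Yes, valid

Tableau for the negation not Box ((p and s) implies p):
1. not Box ((p and s) implies p), 0
2. not ((p and s) implies p), 1
3. p and s, 1
4. not p, 1
5. p, 1
6. s, 1
Accessibility: 0R0, 0R1, 1R1
Branch closes: p and not p both at 1.
Every branch of the negation's tableau closes; the branch above is one of them.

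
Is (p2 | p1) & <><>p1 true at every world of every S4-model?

Tableau for the negation ~((p2 | p1) & <><>p1):
1. ~((p2 | p1) & <><>p1), 0
2. ~<><>p1, 0
3. ~<>p1, 0
4. ~p1, 0
Accessibility: 0R0
The negation has an open branch (countermodel exists).

Not valid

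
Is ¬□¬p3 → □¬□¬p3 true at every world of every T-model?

No, not valid

Tableau for the negation ¬(¬□¬p3 → □¬□¬p3):
1. ¬(¬□¬p3 → □¬□¬p3), u
2. ¬□¬p3, u
3. ¬□¬□¬p3, u
4. p3, v
5. □¬p3, w
6. ¬p3, w
Accessibility: uRu, uRv, uRw, vRv, wRw
The negation has an open branch (countermodel exists).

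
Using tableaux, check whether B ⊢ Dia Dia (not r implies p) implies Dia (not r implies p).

Tableau for the negation not (Dia Dia (not r implies p) implies Dia (not r implies p)):
1. not (Dia Dia (not r implies p) implies Dia (not r implies p)), u
2. Dia Dia (not r implies p), u   [neg-implies-rule on 1]
3. not Dia (not r implies p), u   [neg-implies-rule on 1]
4. not (not r implies p), u   [neg-Dia-rule on 3 via uRu]
5. not r, u   [neg-implies-rule on 4]
6. not p, u   [neg-implies-rule on 4]
7. Dia (not r implies p), v   [Dia-rule on 2: fresh world v, uRv]
8. not (not r implies p), v   [neg-Dia-rule on 3 via uRv]
9. not r, v   [neg-implies-rule on 8]
10. not p, v   [neg-implies-rule on 8]
11. not r implies p, w   [Dia-rule on 7: fresh world w, vRw]
12. p, w   [implies-rule on 11 (branches; this branch)]
Accessibility: uRu, uRv, vRu, vRv, vRw, wRv, wRw
The negation has an open branch (countermodel exists).

Not valid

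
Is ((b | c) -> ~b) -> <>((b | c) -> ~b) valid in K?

Invalid (countermodel exists)

Tableau for the negation ~(((b | c) -> ~b) -> <>((b | c) -> ~b)):
1. ~(((b | c) -> ~b) -> <>((b | c) -> ~b)), 0
2. (b | c) -> ~b, 0   [~->-rule on 1]
3. ~<>((b | c) -> ~b), 0   [~->-rule on 1]
4. ~b, 0   [->-rule on 2 (branches; this branch)]
The negation has an open branch (countermodel exists).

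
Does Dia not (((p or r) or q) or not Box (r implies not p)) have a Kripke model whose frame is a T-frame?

Yes, satisfiable

1. Dia not (((p or r) or q) or not Box (r implies not p)), u
2. not (((p or r) or q) or not Box (r implies not p)), v   [Dia-rule on 1: fresh world v, uRv]
3. not ((p or r) or q), v   [neg-or-rule on 2]
4. Box (r implies not p), v   [neg-or-rule on 2]
5. not (p or r), v   [neg-or-rule on 3]
6. not q, v   [neg-or-rule on 3]
7. not p, v   [neg-or-rule on 5]
8. not r, v   [neg-or-rule on 5]
9. r implies not p, v   [Box-rule on 4 via vRv]
Accessibility: uRu, uRv, vRv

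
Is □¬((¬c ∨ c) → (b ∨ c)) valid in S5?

Not valid

Tableau for the negation ¬□¬((¬c ∨ c) → (b ∨ c)):
1. ¬□¬((¬c ∨ c) → (b ∨ c)), 0
2. (¬c ∨ c) → (b ∨ c), 1
3. b ∨ c, 1
4. c, 1
Accessibility: 0R0, 0R1, 1R0, 1R1
The negation has an open branch (countermodel exists).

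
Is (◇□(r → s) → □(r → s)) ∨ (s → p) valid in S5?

Valid

Tableau for the negation ¬((◇□(r → s) → □(r → s)) ∨ (s → p)):
1. ¬((◇□(r → s) → □(r → s)) ∨ (s → p)), u
2. ¬(◇□(r → s) → □(r → s)), u
3. ¬(s → p), u
4. ◇□(r → s), u
5. ¬□(r → s), u
6. s, u
7. ¬p, u
8. □(r → s), v
9. r → s, u
10. r → s, v
11. s, v
12. ¬(r → s), w
13. r, w
14. ¬s, w
15. r → s, w
16. s, w
Accessibility: uRu, uRv, uRw, vRu, vRv, vRw, wRu, wRv, wRw
Branch closes: s and ¬s both at w.
Every branch of the negation's tableau closes; the branch above is one of them.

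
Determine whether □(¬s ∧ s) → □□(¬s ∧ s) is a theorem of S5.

Valid

Tableau for the negation ¬(□(¬s ∧ s) → □□(¬s ∧ s)):
1. ¬(□(¬s ∧ s) → □□(¬s ∧ s)), 0
2. □(¬s ∧ s), 0
3. ¬□□(¬s ∧ s), 0
4. ¬s ∧ s, 0
5. ¬s, 0
6. s, 0
Accessibility: 0R0
Branch closes: s and ¬s both at 0.
Every branch of the negation's tableau closes; the branch above is one of them.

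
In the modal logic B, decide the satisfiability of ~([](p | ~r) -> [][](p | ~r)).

1. ~([](p | ~r) -> [][](p | ~r)), w0
2. [](p | ~r), w0   [~->-rule on 1]
3. ~[][](p | ~r), w0   [~->-rule on 1]
4. p | ~r, w0   [[]-rule on 2 via w0Rw0]
5. ~r, w0   [|-rule on 4 (branches; this branch)]
6. ~[](p | ~r), w1   [~[]-rule on 3: fresh world w1, w0Rw1]
7. p | ~r, w1   [[]-rule on 2 via w0Rw1]
8. ~r, w1   [|-rule on 7 (branches; this branch)]
9. ~(p | ~r), w2   [~[]-rule on 6: fresh world w2, w1Rw2]
10. ~p, w2   [~|-rule on 9]
11. r, w2   [~|-rule on 9]
Accessibility: w0Rw0, w0Rw1, w1Rw0, w1Rw1, w1Rw2, w2Rw1, w2Rw2

Satisfiable (open branch found)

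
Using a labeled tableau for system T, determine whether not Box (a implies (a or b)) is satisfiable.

No, unsatisfiable

1. not Box (a implies (a or b)), w0
2. not (a implies (a or b)), w1
3. a, w1
4. not (a or b), w1
5. not a, w1
6. not b, w1
Accessibility: w0Rw0, w0Rw1, w1Rw1
Branch closes: a and not a both at w1.
Every branch closes; the branch above is one of them.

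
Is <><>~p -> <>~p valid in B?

Tableau for the negation ~(<><>~p -> <>~p):
1. ~(<><>~p -> <>~p), u
2. <><>~p, u
3. ~<>~p, u
4. p, u
5. <>~p, v
6. p, v
7. ~p, w
Accessibility: uRu, uRv, vRu, vRv, vRw, wRv, wRw
The negation has an open branch (countermodel exists).

No, not valid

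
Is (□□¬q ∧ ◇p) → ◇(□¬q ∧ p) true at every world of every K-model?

Valid

Tableau for the negation ¬((□□¬q ∧ ◇p) → ◇(□¬q ∧ p)):
1. ¬((□□¬q ∧ ◇p) → ◇(□¬q ∧ p)), u
2. □□¬q ∧ ◇p, u
3. ¬◇(□¬q ∧ p), u
4. □□¬q, u
5. ◇p, u
6. p, v
7. ¬(□¬q ∧ p), v
8. □¬q, v
9. ¬□¬q, v
10. q, w
11. ¬q, w
Accessibility: uRv, vRw
Branch closes: q and ¬q both at w.
Every branch of the negation's tableau closes; the branch above is one of them.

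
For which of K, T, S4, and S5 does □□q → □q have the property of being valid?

K-tableau for the negation ¬(□□q → □q):
1. ¬(□□q → □q), w0
2. □□q, w0
3. ¬□q, w0
4. ¬q, w1
5. □q, w1
Accessibility: w0Rw1
Complete open branch: countermodel on a K-frame, so not valid in K.
T-tableau for the negation ¬(□□q → □q):
1. ¬(□□q → □q), w0
2. □□q, w0
3. ¬□q, w0
4. □q, w0
5. q, w0
6. ¬q, w1
7. □q, w1
8. q, w1
Accessibility: w0Rw0, w0Rw1, w1Rw1
Branch closes: q and ¬q both at w1.
Every branch closes (one shown): valid in T, hence also in S4, S5 (every theorem of T is a theorem of S4 and S5).

T, S4, S5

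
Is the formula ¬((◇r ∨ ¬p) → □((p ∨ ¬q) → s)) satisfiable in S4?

Satisfiable

1. ¬((◇r ∨ ¬p) → □((p ∨ ¬q) → s)), u
2. ◇r ∨ ¬p, u
3. ¬□((p ∨ ¬q) → s), u
4. ¬p, u
5. ¬((p ∨ ¬q) → s), v
6. p ∨ ¬q, v
7. ¬s, v
8. ¬q, v
Accessibility: uRu, uRv, vRv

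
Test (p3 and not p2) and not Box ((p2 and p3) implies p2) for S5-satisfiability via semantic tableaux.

1. (p3 and not p2) and not Box ((p2 and p3) implies p2), u
2. p3 and not p2, u   [and-rule on 1]
3. not Box ((p2 and p3) implies p2), u   [and-rule on 1]
4. p3, u   [and-rule on 2]
5. not p2, u   [and-rule on 2]
6. not ((p2 and p3) implies p2), v   [neg-Box-rule on 3: fresh world v, uRv]
7. p2 and p3, v   [neg-implies-rule on 6]
8. not p2, v   [neg-implies-rule on 6]
9. p2, v   [and-rule on 7]
10. p3, v   [and-rule on 7]
Accessibility: uRu, uRv, vRu, vRv
Branch closes: p2 and not p2 both at v.
(One branch shown.) All branches close.

Unsatisfiable (every branch closes)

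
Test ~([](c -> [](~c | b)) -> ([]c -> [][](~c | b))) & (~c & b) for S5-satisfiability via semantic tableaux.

1. ~([](c -> [](~c | b)) -> ([]c -> [][](~c | b))) & (~c & b), 0
2. ~([](c -> [](~c | b)) -> ([]c -> [][](~c | b))), 0   [&-rule on 1]
3. ~c & b, 0   [&-rule on 1]
4. [](c -> [](~c | b)), 0   [~->-rule on 2]
5. ~([]c -> [][](~c | b)), 0   [~->-rule on 2]
6. ~c, 0   [&-rule on 3]
7. b, 0   [&-rule on 3]
8. []c, 0   [~->-rule on 5]
9. ~[][](~c | b), 0   [~->-rule on 5]
10. c -> [](~c | b), 0   [[]-rule on 4 via 0R0]
11. c, 0   [[]-rule on 8 via 0R0]
Accessibility: 0R0
Branch closes: c and ~c both at 0.
All branches of the tableau close; one closing branch shown above.

No, unsatisfiable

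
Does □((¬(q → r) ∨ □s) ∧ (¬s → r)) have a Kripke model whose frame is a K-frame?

Yes, satisfiable

1. □((¬(q → r) ∨ □s) ∧ (¬s → r)), u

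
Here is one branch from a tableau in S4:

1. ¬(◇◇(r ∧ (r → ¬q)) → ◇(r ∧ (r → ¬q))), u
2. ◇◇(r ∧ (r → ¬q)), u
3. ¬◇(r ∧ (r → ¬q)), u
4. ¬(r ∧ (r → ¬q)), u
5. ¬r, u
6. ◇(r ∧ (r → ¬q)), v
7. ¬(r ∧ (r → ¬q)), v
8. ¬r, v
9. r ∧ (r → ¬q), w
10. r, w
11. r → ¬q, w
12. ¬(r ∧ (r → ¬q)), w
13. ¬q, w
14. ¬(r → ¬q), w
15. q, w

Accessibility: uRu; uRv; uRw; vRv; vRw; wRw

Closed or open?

Both q and ¬q appear at w.

Closed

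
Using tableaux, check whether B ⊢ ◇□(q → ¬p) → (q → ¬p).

Valid

Tableau for the negation ¬(◇□(q → ¬p) → (q → ¬p)):
1. ¬(◇□(q → ¬p) → (q → ¬p)), 0
2. ◇□(q → ¬p), 0
3. ¬(q → ¬p), 0
4. q, 0
5. p, 0
6. □(q → ¬p), 1
7. q → ¬p, 0
8. q → ¬p, 1
9. ¬p, 0
Accessibility: 0R0, 0R1, 1R0, 1R1
Branch closes: p and ¬p both at 0.
Every branch of the negation's tableau closes; the branch above is one of them.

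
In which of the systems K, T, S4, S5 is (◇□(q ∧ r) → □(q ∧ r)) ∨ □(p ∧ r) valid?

S4-tableau for the negation ¬((◇□(q ∧ r) → □(q ∧ r)) ∨ □(p ∧ r)):
1. ¬((◇□(q ∧ r) → □(q ∧ r)) ∨ □(p ∧ r)), u
2. ¬(◇□(q ∧ r) → □(q ∧ r)), u
3. ¬□(p ∧ r), u
4. ◇□(q ∧ r), u
5. ¬□(q ∧ r), u
6. ¬(p ∧ r), v
7. ¬r, v
8. □(q ∧ r), w
9. q ∧ r, w
10. q, w
11. r, w
12. ¬(q ∧ r), x
13. ¬r, x
Accessibility: uRu, uRv, uRw, uRx, vRv, wRw, xRx
Complete open branch: countermodel on an S4-frame, so not valid in S4, nor in K, T (the same frame is also a K-frame and a T-frame).
S5-tableau for the negation ¬((◇□(q ∧ r) → □(q ∧ r)) ∨ □(p ∧ r)):
1. ¬((◇□(q ∧ r) → □(q ∧ r)) ∨ □(p ∧ r)), u
2. ¬(◇□(q ∧ r) → □(q ∧ r)), u
3. ¬□(p ∧ r), u
4. ◇□(q ∧ r), u
5. ¬□(q ∧ r), u
6. ¬(p ∧ r), v
7. ¬p, v
8. □(q ∧ r), w
9. q ∧ r, u
10. q, u
11. r, u
12. q ∧ r, v
13. q, v
14. r, v
15. q ∧ r, w
16. q, w
17. r, w
18. ¬(q ∧ r), x
19. q ∧ r, x
20. q, x
21. r, x
22. ¬r, x
Accessibility: uRu, uRv, uRw, uRx, vRu, vRv, vRw, vRx, wRu, wRv, wRw, wRx, xRu, xRv, xRw, xRx
Branch closes: r and ¬r both at x.
Every branch closes (one shown): valid in S5.

S5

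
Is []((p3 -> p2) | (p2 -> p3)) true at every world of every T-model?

Tableau for the negation ~[]((p3 -> p2) | (p2 -> p3)):
1. ~[]((p3 -> p2) | (p2 -> p3)), u
2. ~((p3 -> p2) | (p2 -> p3)), v   [~[]-rule on 1: fresh world v, uRv]
3. ~(p3 -> p2), v   [~|-rule on 2]
4. ~(p2 -> p3), v   [~|-rule on 2]
5. p3, v   [~->-rule on 3]
6. ~p2, v   [~->-rule on 3]
7. p2, v   [~->-rule on 4]
8. ~p3, v   [~->-rule on 4]
Accessibility: uRu, uRv, vRv
Branch closes: p2 and ~p2 both at v.
All branches of the negation close; one closing branch shown above.

Valid in T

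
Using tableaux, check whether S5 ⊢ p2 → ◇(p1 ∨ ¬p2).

Not valid

Tableau for the negation ¬(p2 → ◇(p1 ∨ ¬p2)):
1. ¬(p2 → ◇(p1 ∨ ¬p2)), 0
2. p2, 0   [¬→-rule on 1]
3. ¬◇(p1 ∨ ¬p2), 0   [¬→-rule on 1]
4. ¬(p1 ∨ ¬p2), 0   [¬◇-rule on 3 via 0R0]
5. ¬p1, 0   [¬∨-rule on 4]
Accessibility: 0R0
The negation has an open branch (countermodel exists).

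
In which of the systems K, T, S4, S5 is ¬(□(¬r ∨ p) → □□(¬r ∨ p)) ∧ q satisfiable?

K, T

S4-tableau for the formula:
1. ¬(□(¬r ∨ p) → □□(¬r ∨ p)) ∧ q, 0
2. ¬(□(¬r ∨ p) → □□(¬r ∨ p)), 0   [∧-rule on 1]
3. q, 0   [∧-rule on 1]
4. □(¬r ∨ p), 0   [¬→-rule on 2]
5. ¬□□(¬r ∨ p), 0   [¬→-rule on 2]
6. ¬r ∨ p, 0   [□-rule on 4 via 0R0]
7. p, 0   [∨-rule on 6 (branches; this branch)]
8. ¬□(¬r ∨ p), 1   [¬□-rule on 5: fresh world 1, 0R1]
9. ¬r ∨ p, 1   [□-rule on 4 via 0R1]
10. p, 1   [∨-rule on 9 (branches; this branch)]
11. ¬(¬r ∨ p), 2   [¬□-rule on 8: fresh world 2, 1R2]
12. r, 2   [¬∨-rule on 11]
13. ¬p, 2   [¬∨-rule on 11]
14. ¬r ∨ p, 2   [□-rule on 4 via 0R2]
15. p, 2   [∨-rule on 14 (branches; this branch)]
Accessibility: 0R0, 0R1, 0R2, 1R1, 1R2, 2R2
Branch closes: p and ¬p both at 2.
Every branch closes (one shown): unsatisfiable in S4, hence also in S5 (every S5-frame is an S4-frame).
T-tableau for the formula:
1. ¬(□(¬r ∨ p) → □□(¬r ∨ p)) ∧ q, 0
2. ¬(□(¬r ∨ p) → □□(¬r ∨ p)), 0   [∧-rule on 1]
3. q, 0   [∧-rule on 1]
4. □(¬r ∨ p), 0   [¬→-rule on 2]
5. ¬□□(¬r ∨ p), 0   [¬→-rule on 2]
6. ¬r ∨ p, 0   [□-rule on 4 via 0R0]
7. p, 0   [∨-rule on 6 (branches; this branch)]
8. ¬□(¬r ∨ p), 1   [¬□-rule on 5: fresh world 1, 0R1]
9. ¬r ∨ p, 1   [□-rule on 4 via 0R1]
10. p, 1   [∨-rule on 9 (branches; this branch)]
11. ¬(¬r ∨ p), 2   [¬□-rule on 8: fresh world 2, 1R2]
12. r, 2   [¬∨-rule on 11]
13. ¬p, 2   [¬∨-rule on 11]
Accessibility: 0R0, 0R1, 1R1, 1R2, 2R2
Complete open branch: satisfiable in T, hence also in K (this T-model is also a K-model).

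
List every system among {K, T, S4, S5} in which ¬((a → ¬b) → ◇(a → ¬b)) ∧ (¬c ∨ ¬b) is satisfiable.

K-tableau for the formula:
1. ¬((a → ¬b) → ◇(a → ¬b)) ∧ (¬c ∨ ¬b), 0
2. ¬((a → ¬b) → ◇(a → ¬b)), 0
3. ¬c ∨ ¬b, 0
4. a → ¬b, 0
5. ¬◇(a → ¬b), 0
6. ¬b, 0
Complete open branch: satisfiable in K.
T-tableau for the formula:
1. ¬((a → ¬b) → ◇(a → ¬b)) ∧ (¬c ∨ ¬b), 0
2. ¬((a → ¬b) → ◇(a → ¬b)), 0
3. ¬c ∨ ¬b, 0
4. a → ¬b, 0
5. ¬◇(a → ¬b), 0
6. ¬(a → ¬b), 0
7. a, 0
8. b, 0
9. ¬c, 0
10. ¬b, 0
Accessibility: 0R0
Branch closes: b and ¬b both at 0.
Every branch closes (one shown): unsatisfiable in T, hence also in S4, S5 (every S4/S5-frame is a T-frame).

K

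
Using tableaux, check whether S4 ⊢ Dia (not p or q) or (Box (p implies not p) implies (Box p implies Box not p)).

Valid in S4

Tableau for the negation not (Dia (not p or q) or (Box (p implies not p) implies (Box p implies Box not p))):
1. not (Dia (not p or q) or (Box (p implies not p) implies (Box p implies Box not p))), u
2. not Dia (not p or q), u   [neg-or-rule on 1]
3. not (Box (p implies not p) implies (Box p implies Box not p)), u   [neg-or-rule on 1]
4. Box (p implies not p), u   [neg-implies-rule on 3]
5. not (Box p implies Box not p), u   [neg-implies-rule on 3]
6. Box p, u   [neg-implies-rule on 5]
7. not Box not p, u   [neg-implies-rule on 5]
8. not (not p or q), u   [neg-Dia-rule on 2 via uRu]
9. p, u   [neg-or-rule on 8]
10. not q, u   [neg-or-rule on 8]
11. p implies not p, u   [Box-rule on 4 via uRu]
12. not p, u   [implies-rule on 11 (branches; this branch)]
Accessibility: uRu
Branch closes: p and not p both at u.
Every branch of the negation's tableau closes; the branch above is one of them.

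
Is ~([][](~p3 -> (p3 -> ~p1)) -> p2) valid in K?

Not valid

Tableau for the negation [][](~p3 -> (p3 -> ~p1)) -> p2:
1. [][](~p3 -> (p3 -> ~p1)) -> p2, 0
2. p2, 0   [->-rule on 1 (branches; this branch)]
The negation has an open branch (countermodel exists).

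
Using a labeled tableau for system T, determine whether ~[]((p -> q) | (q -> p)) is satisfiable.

Unsatisfiable

1. ~[]((p -> q) | (q -> p)), 0
2. ~((p -> q) | (q -> p)), 1   [~[]-rule on 1: fresh world 1, 0R1]
3. ~(p -> q), 1   [~|-rule on 2]
4. ~(q -> p), 1   [~|-rule on 2]
5. p, 1   [~->-rule on 3]
6. ~q, 1   [~->-rule on 3]
7. q, 1   [~->-rule on 4]
8. ~p, 1   [~->-rule on 4]
Accessibility: 0R0, 0R1, 1R1
Branch closes: q and ~q both at 1.
Every branch closes; the branch above is one of them.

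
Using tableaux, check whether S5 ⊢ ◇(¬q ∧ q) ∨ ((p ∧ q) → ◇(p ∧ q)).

Tableau for the negation ¬(◇(¬q ∧ q) ∨ ((p ∧ q) → ◇(p ∧ q))):
1. ¬(◇(¬q ∧ q) ∨ ((p ∧ q) → ◇(p ∧ q))), 0
2. ¬◇(¬q ∧ q), 0
3. ¬((p ∧ q) → ◇(p ∧ q)), 0
4. p ∧ q, 0
5. ¬◇(p ∧ q), 0
6. p, 0
7. q, 0
8. ¬(¬q ∧ q), 0
9. ¬(p ∧ q), 0
10. ¬q, 0
Accessibility: 0R0
Branch closes: q and ¬q both at 0.
All branches of the negation close; one closing branch shown above.

Valid in S5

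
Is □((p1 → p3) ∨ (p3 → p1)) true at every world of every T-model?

Tableau for the negation ¬□((p1 → p3) ∨ (p3 → p1)):
1. ¬□((p1 → p3) ∨ (p3 → p1)), 0
2. ¬((p1 → p3) ∨ (p3 → p1)), 1
3. ¬(p1 → p3), 1
4. ¬(p3 → p1), 1
5. p1, 1
6. ¬p3, 1
7. p3, 1
8. ¬p1, 1
Accessibility: 0R0, 0R1, 1R1
Branch closes: p3 and ¬p3 both at 1.
Every branch of the negation's tableau closes; the branch above is one of them.

Yes, valid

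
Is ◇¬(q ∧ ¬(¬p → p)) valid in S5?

Tableau for the negation ¬◇¬(q ∧ ¬(¬p → p)):
1. ¬◇¬(q ∧ ¬(¬p → p)), 0
2. q ∧ ¬(¬p → p), 0
3. q, 0
4. ¬(¬p → p), 0
5. ¬p, 0
Accessibility: 0R0
The negation has an open branch (countermodel exists).

Invalid (countermodel exists)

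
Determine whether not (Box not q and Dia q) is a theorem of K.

Tableau for the negation Box not q and Dia q:
1. Box not q and Dia q, u
2. Box not q, u
3. Dia q, u
4. q, v
5. not q, v
Accessibility: uRv
Branch closes: q and not q both at v.
All branches of the negation close; one closing branch shown above.

Valid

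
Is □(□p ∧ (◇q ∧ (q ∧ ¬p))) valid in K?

Invalid (countermodel exists)

Tableau for the negation ¬□(□p ∧ (◇q ∧ (q ∧ ¬p))):
1. ¬□(□p ∧ (◇q ∧ (q ∧ ¬p))), u
2. ¬(□p ∧ (◇q ∧ (q ∧ ¬p))), v
3. ¬(◇q ∧ (q ∧ ¬p)), v
4. ¬(q ∧ ¬p), v
5. p, v
Accessibility: uRv
The negation has an open branch (countermodel exists).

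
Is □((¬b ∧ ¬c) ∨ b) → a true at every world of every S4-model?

Tableau for the negation ¬(□((¬b ∧ ¬c) ∨ b) → a):
1. ¬(□((¬b ∧ ¬c) ∨ b) → a), w0
2. □((¬b ∧ ¬c) ∨ b), w0   [¬→-rule on 1]
3. ¬a, w0   [¬→-rule on 1]
4. (¬b ∧ ¬c) ∨ b, w0   [□-rule on 2 via w0Rw0]
5. b, w0   [∨-rule on 4 (branches; this branch)]
Accessibility: w0Rw0
The negation has an open branch (countermodel exists).

Not valid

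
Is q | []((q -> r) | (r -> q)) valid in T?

Valid in T

Tableau for the negation ~(q | []((q -> r) | (r -> q))):
1. ~(q | []((q -> r) | (r -> q))), 0
2. ~q, 0
3. ~[]((q -> r) | (r -> q)), 0
4. ~((q -> r) | (r -> q)), 1
5. ~(q -> r), 1
6. ~(r -> q), 1
7. q, 1
8. ~r, 1
9. r, 1
10. ~q, 1
Accessibility: 0R0, 0R1, 1R1
Branch closes: r and ~r both at 1.
All branches of the negation close; one closing branch shown above.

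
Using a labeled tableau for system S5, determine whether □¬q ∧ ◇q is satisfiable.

1. □¬q ∧ ◇q, w0
2. □¬q, w0
3. ◇q, w0
4. ¬q, w0
5. q, w1
6. ¬q, w1
Accessibility: w0Rw0, w0Rw1, w1Rw0, w1Rw1
Branch closes: q and ¬q both at w1.
Every branch closes; the branch above is one of them.

Unsatisfiable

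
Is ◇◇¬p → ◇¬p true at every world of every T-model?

Invalid (countermodel exists)

Tableau for the negation ¬(◇◇¬p → ◇¬p):
1. ¬(◇◇¬p → ◇¬p), u
2. ◇◇¬p, u
3. ¬◇¬p, u
4. p, u
5. ◇¬p, v
6. p, v
7. ¬p, w
Accessibility: uRu, uRv, vRv, vRw, wRw
The negation has an open branch (countermodel exists).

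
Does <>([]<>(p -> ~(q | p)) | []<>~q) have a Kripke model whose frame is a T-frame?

Satisfiable

1. <>([]<>(p -> ~(q | p)) | []<>~q), u
2. []<>(p -> ~(q | p)) | []<>~q, v
3. []<>~q, v
4. <>~q, v
5. ~q, w
6. <>~q, w
7. ~q, x
Accessibility: uRu, uRv, vRv, vRw, wRw, wRx, xRx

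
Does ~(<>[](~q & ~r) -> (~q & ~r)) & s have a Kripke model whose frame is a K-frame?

Satisfiable

1. ~(<>[](~q & ~r) -> (~q & ~r)) & s, 0
2. ~(<>[](~q & ~r) -> (~q & ~r)), 0
3. s, 0
4. <>[](~q & ~r), 0
5. ~(~q & ~r), 0
6. r, 0
7. [](~q & ~r), 1
Accessibility: 0R1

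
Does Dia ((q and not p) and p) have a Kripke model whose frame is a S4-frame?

1. Dia ((q and not p) and p), 0
2. (q and not p) and p, 1   [Dia-rule on 1: fresh world 1, 0R1]
3. q and not p, 1   [and-rule on 2]
4. p, 1   [and-rule on 2]
5. q, 1   [and-rule on 3]
6. not p, 1   [and-rule on 3]
Accessibility: 0R0, 0R1, 1R1
Branch closes: p and not p both at 1.
Every branch closes; the branch above is one of them.

No, unsatisfiable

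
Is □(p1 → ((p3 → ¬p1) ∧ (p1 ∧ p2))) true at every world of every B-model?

Tableau for the negation ¬□(p1 → ((p3 → ¬p1) ∧ (p1 ∧ p2))):
1. ¬□(p1 → ((p3 → ¬p1) ∧ (p1 ∧ p2))), w0
2. ¬(p1 → ((p3 → ¬p1) ∧ (p1 ∧ p2))), w1
3. p1, w1
4. ¬((p3 → ¬p1) ∧ (p1 ∧ p2)), w1
5. ¬(p1 ∧ p2), w1
6. ¬p2, w1
Accessibility: w0Rw0, w0Rw1, w1Rw0, w1Rw1
The negation has an open branch (countermodel exists).

No, not valid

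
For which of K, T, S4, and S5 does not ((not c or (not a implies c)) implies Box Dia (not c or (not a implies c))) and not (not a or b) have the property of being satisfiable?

T-tableau for the formula:
1. not ((not c or (not a implies c)) implies Box Dia (not c or (not a implies c))) and not (not a or b), 0
2. not ((not c or (not a implies c)) implies Box Dia (not c or (not a implies c))), 0
3. not (not a or b), 0
4. not c or (not a implies c), 0
5. not Box Dia (not c or (not a implies c)), 0
6. a, 0
7. not b, 0
8. not a implies c, 0
9. c, 0
10. not Dia (not c or (not a implies c)), 1
11. not (not c or (not a implies c)), 1
12. c, 1
13. not (not a implies c), 1
14. not a, 1
15. not c, 1
Accessibility: 0R0, 0R1, 1R1
Branch closes: c and not c both at 1.
Every branch closes (one shown): unsatisfiable in T, hence also in S4, S5 (every S4/S5-frame is a T-frame).
K-tableau for the formula:
1. not ((not c or (not a implies c)) implies Box Dia (not c or (not a implies c))) and not (not a or b), 0
2. not ((not c or (not a implies c)) implies Box Dia (not c or (not a implies c))), 0
3. not (not a or b), 0
4. not c or (not a implies c), 0
5. not Box Dia (not c or (not a implies c)), 0
6. a, 0
7. not b, 0
8. not a implies c, 0
9. c, 0
10. not Dia (not c or (not a implies c)), 1
Accessibility: 0R1
Complete open branch: satisfiable in K.

K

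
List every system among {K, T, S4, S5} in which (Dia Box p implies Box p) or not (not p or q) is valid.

S5-tableau for the negation not ((Dia Box p implies Box p) or not (not p or q)):
1. not ((Dia Box p implies Box p) or not (not p or q)), 0
2. not (Dia Box p implies Box p), 0   [neg-or-rule on 1]
3. not p or q, 0   [neg-or-rule on 1]
4. Dia Box p, 0   [neg-implies-rule on 2]
5. not Box p, 0   [neg-implies-rule on 2]
6. q, 0   [or-rule on 3 (branches; this branch)]
7. Box p, 1   [Dia-rule on 4: fresh world 1, 0R1]
8. p, 0   [Box-rule on 7 via 1R0]
9. p, 1   [Box-rule on 7 via 1R1]
10. not p, 2   [neg-Box-rule on 5: fresh world 2, 0R2]
11. p, 2   [Box-rule on 7 via 1R2]
Accessibility: 0R0, 0R1, 0R2, 1R0, 1R1, 1R2, 2R0, 2R1, 2R2
Branch closes: p and not p both at 2.
Every branch closes (one shown): valid in S5.
S4-tableau for the negation not ((Dia Box p implies Box p) or not (not p or q)):
1. not ((Dia Box p implies Box p) or not (not p or q)), 0
2. not (Dia Box p implies Box p), 0   [neg-or-rule on 1]
3. not p or q, 0   [neg-or-rule on 1]
4. Dia Box p, 0   [neg-implies-rule on 2]
5. not Box p, 0   [neg-implies-rule on 2]
6. q, 0   [or-rule on 3 (branches; this branch)]
7. Box p, 1   [Dia-rule on 4: fresh world 1, 0R1]
8. p, 1   [Box-rule on 7 via 1R1]
9. not p, 2   [neg-Box-rule on 5: fresh world 2, 0R2]
Accessibility: 0R0, 0R1, 0R2, 1R1, 2R2
Complete open branch: countermodel on an S4-frame, so not valid in S4, nor in K, T (the same frame is also a K-frame and a T-frame).

S5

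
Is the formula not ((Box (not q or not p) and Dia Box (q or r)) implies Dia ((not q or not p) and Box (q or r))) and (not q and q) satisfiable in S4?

1. not ((Box (not q or not p) and Dia Box (q or r)) implies Dia ((not q or not p) and Box (q or r))) and (not q and q), w0
2. not ((Box (not q or not p) and Dia Box (q or r)) implies Dia ((not q or not p) and Box (q or r))), w0
3. not q and q, w0
4. Box (not q or not p) and Dia Box (q or r), w0
5. not Dia ((not q or not p) and Box (q or r)), w0
6. not q, w0
7. q, w0
Accessibility: w0Rw0
Branch closes: q and not q both at w0.
All branches of the tableau close; one closing branch shown above.

Unsatisfiable (every branch closes)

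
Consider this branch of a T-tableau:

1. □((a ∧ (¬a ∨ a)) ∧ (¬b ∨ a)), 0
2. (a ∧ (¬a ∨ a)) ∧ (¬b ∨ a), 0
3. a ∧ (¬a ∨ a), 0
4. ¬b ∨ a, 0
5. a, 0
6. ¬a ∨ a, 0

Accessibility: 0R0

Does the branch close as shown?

No atom appears with both signs at the same world.

No, open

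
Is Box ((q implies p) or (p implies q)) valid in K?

Valid

Tableau for the negation not Box ((q implies p) or (p implies q)):
1. not Box ((q implies p) or (p implies q)), w0
2. not ((q implies p) or (p implies q)), w1
3. not (q implies p), w1
4. not (p implies q), w1
5. q, w1
6. not p, w1
7. p, w1
8. not q, w1
Accessibility: w0Rw1
Branch closes: p and not p both at w1.
Every branch of the negation's tableau closes; the branch above is one of them.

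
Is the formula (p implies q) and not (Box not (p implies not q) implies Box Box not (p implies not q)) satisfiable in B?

Yes, satisfiable

1. (p implies q) and not (Box not (p implies not q) implies Box Box not (p implies not q)), u
2. p implies q, u   [and-rule on 1]
3. not (Box not (p implies not q) implies Box Box not (p implies not q)), u   [and-rule on 1]
4. Box not (p implies not q), u   [neg-implies-rule on 3]
5. not Box Box not (p implies not q), u   [neg-implies-rule on 3]
6. not (p implies not q), u   [Box-rule on 4 via uRu]
7. p, u   [neg-implies-rule on 6]
8. q, u   [neg-implies-rule on 6]
9. not Box not (p implies not q), v   [neg-Box-rule on 5: fresh world v, uRv]
10. not (p implies not q), v   [Box-rule on 4 via uRv]
11. p, v   [neg-implies-rule on 10]
12. q, v   [neg-implies-rule on 10]
13. p implies not q, w   [neg-Box-rule on 9: fresh world w, vRw]
14. not q, w   [implies-rule on 13 (branches; this branch)]
Accessibility: uRu, uRv, vRu, vRv, vRw, wRv, wRw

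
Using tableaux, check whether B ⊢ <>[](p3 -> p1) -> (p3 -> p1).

Valid in B

Tableau for the negation ~(<>[](p3 -> p1) -> (p3 -> p1)):
1. ~(<>[](p3 -> p1) -> (p3 -> p1)), 0
2. <>[](p3 -> p1), 0
3. ~(p3 -> p1), 0
4. p3, 0
5. ~p1, 0
6. [](p3 -> p1), 1
7. p3 -> p1, 0
8. p3 -> p1, 1
9. p1, 0
Accessibility: 0R0, 0R1, 1R0, 1R1
Branch closes: p1 and ~p1 both at 0.
Every branch of the negation's tableau closes; the branch above is one of them.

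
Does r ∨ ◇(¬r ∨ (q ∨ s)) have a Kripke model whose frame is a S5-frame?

1. r ∨ ◇(¬r ∨ (q ∨ s)), 0
2. ◇(¬r ∨ (q ∨ s)), 0
3. ¬r ∨ (q ∨ s), 1
4. q ∨ s, 1
5. s, 1
Accessibility: 0R0, 0R1, 1R0, 1R1

Satisfiable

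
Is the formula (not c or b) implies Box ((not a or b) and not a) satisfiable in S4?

1. (not c or b) implies Box ((not a or b) and not a), w0
2. Box ((not a or b) and not a), w0
3. (not a or b) and not a, w0
4. not a or b, w0
5. not a, w0
6. b, w0
Accessibility: w0Rw0

Yes, satisfiable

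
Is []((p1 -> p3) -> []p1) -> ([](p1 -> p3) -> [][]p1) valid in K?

Yes, valid

Tableau for the negation ~([]((p1 -> p3) -> []p1) -> ([](p1 -> p3) -> [][]p1)):
1. ~([]((p1 -> p3) -> []p1) -> ([](p1 -> p3) -> [][]p1)), 0
2. []((p1 -> p3) -> []p1), 0   [~->-rule on 1]
3. ~([](p1 -> p3) -> [][]p1), 0   [~->-rule on 1]
4. [](p1 -> p3), 0   [~->-rule on 3]
5. ~[][]p1, 0   [~->-rule on 3]
6. ~[]p1, 1   [~[]-rule on 5: fresh world 1, 0R1]
7. (p1 -> p3) -> []p1, 1   [[]-rule on 2 via 0R1]
8. p1 -> p3, 1   [[]-rule on 4 via 0R1]
9. []p1, 1   [->-rule on 7 (branches; this branch)]
10. p3, 1   [->-rule on 8 (branches; this branch)]
11. ~p1, 2   [~[]-rule on 6: fresh world 2, 1R2]
12. p1, 2   [[]-rule on 9 via 1R2]
Accessibility: 0R1, 1R2
Branch closes: p1 and ~p1 both at 2.
Every branch of the negation's tableau closes; the branch above is one of them.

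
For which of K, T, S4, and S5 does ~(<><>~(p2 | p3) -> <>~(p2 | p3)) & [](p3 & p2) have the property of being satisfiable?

S4-tableau for the formula:
1. ~(<><>~(p2 | p3) -> <>~(p2 | p3)) & [](p3 & p2), u
2. ~(<><>~(p2 | p3) -> <>~(p2 | p3)), u
3. [](p3 & p2), u
4. <><>~(p2 | p3), u
5. ~<>~(p2 | p3), u
6. p3 & p2, u
7. p3, u
8. p2, u
9. p2 | p3, u
10. <>~(p2 | p3), v
11. p3 & p2, v
12. p3, v
13. p2, v
14. p2 | p3, v
15. ~(p2 | p3), w
16. ~p2, w
17. ~p3, w
18. p3 & p2, w
19. p3, w
20. p2, w
Accessibility: uRu, uRv, uRw, vRv, vRw, wRw
Branch closes: p3 and ~p3 both at w.
Every branch closes (one shown): unsatisfiable in S4, hence also in S5 (every S5-frame is an S4-frame).
T-tableau for the formula:
1. ~(<><>~(p2 | p3) -> <>~(p2 | p3)) & [](p3 & p2), u
2. ~(<><>~(p2 | p3) -> <>~(p2 | p3)), u
3. [](p3 & p2), u
4. <><>~(p2 | p3), u
5. ~<>~(p2 | p3), u
6. p3 & p2, u
7. p3, u
8. p2, u
9. p2 | p3, u
10. <>~(p2 | p3), v
11. p3 & p2, v
12. p3, v
13. p2, v
14. p2 | p3, v
15. ~(p2 | p3), w
16. ~p2, w
17. ~p3, w
Accessibility: uRu, uRv, vRv, vRw, wRw
Complete open branch: satisfiable in T, hence also in K (this T-model is also a K-model).

K, T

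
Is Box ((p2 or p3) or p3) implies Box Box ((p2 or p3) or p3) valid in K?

Not valid

Tableau for the negation not (Box ((p2 or p3) or p3) implies Box Box ((p2 or p3) or p3)):
1. not (Box ((p2 or p3) or p3) implies Box Box ((p2 or p3) or p3)), w0
2. Box ((p2 or p3) or p3), w0   [neg-implies-rule on 1]
3. not Box Box ((p2 or p3) or p3), w0   [neg-implies-rule on 1]
4. not Box ((p2 or p3) or p3), w1   [neg-Box-rule on 3: fresh world w1, w0Rw1]
5. (p2 or p3) or p3, w1   [Box-rule on 2 via w0Rw1]
6. p3, w1   [or-rule on 5 (branches; this branch)]
7. not ((p2 or p3) or p3), w2   [neg-Box-rule on 4: fresh world w2, w1Rw2]
8. not (p2 or p3), w2   [neg-or-rule on 7]
9. not p3, w2   [neg-or-rule on 7]
10. not p2, w2   [neg-or-rule on 8]
Accessibility: w0Rw1, w1Rw2
The negation has an open branch (countermodel exists).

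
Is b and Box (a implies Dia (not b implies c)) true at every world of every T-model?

Not valid

Tableau for the negation not (b and Box (a implies Dia (not b implies c))):
1. not (b and Box (a implies Dia (not b implies c))), u
2. not Box (a implies Dia (not b implies c)), u
3. not (a implies Dia (not b implies c)), v
4. a, v
5. not Dia (not b implies c), v
6. not (not b implies c), v
7. not b, v
8. not c, v
Accessibility: uRu, uRv, vRv
The negation has an open branch (countermodel exists).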